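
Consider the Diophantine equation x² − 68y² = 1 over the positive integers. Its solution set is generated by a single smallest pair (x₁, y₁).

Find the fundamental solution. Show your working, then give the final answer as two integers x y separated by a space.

[8; 4,16] for √68; ℓ=2 ⇒ convergent index 1
step 0: (8, 1)  from 8·(1,0) + (0,1)
step 1: (33, 4)  from 4·(8,1) + (1,0)
(x₁, y₁) = (33, 4);  33² − 68·4² = 1 ✓

33 4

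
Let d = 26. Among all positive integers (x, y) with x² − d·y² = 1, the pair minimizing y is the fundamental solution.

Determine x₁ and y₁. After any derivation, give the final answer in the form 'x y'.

51 10

d=26: √d = [5; 10] (ℓ=1, odd), read p_1/q_1
a_0=5:  p_0=5·1+0=5,  q_0=5·0+1=1
a_1=10:  p_1=10·5+1=51,  q_1=10·1+0=10
(x₁, y₁) = (51, 10);  51² − 26·10² = 1 ✓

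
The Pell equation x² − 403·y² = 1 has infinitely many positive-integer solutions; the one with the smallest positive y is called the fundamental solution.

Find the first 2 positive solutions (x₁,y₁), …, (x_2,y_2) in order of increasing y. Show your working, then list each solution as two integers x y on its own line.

669878 33369
897473069767 44706317964

d=403: √d = [20; 13,2,1,3,1,3,1,2,13,40] (ℓ=10, even), read p_9/q_9
a_0=20:  p_0=20·1+0=20,  q_0=20·0+1=1
a_1=13:  p_1=13·20+1=261,  q_1=13·1+0=13
…
a_3=1:  p_3=1·542+261=803,  q_3=1·27+13=40
…
a_5=1:  p_5=1·2951+803=3754,  q_5=1·147+40=187
…
a_7=1:  p_7=1·14213+3754=17967,  q_7=1·708+187=895
a_8=2:  p_8=2·17967+14213=50147,  q_8=2·895+708=2498
a_9=13:  p_9=13·50147+17967=669878,  q_9=13·2498+895=33369
→ (669878, 33369).  Check: 669878²=448736534884, 403·33369²=448736534883, difference 1.
(669878+33369√403)^2 = 897473069767 + 44706317964√403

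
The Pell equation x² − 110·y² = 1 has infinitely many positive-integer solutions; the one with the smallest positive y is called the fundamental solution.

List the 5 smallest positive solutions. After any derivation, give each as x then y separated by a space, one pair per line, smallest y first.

21 2
881 84
36981 3526
1552321 148008
65160501 6212810

d=110: √d = [10; 2,20] (ℓ=2, even), read p_1/q_1
step 0: (10, 1)  from 10·(1,0) + (0,1)
step 1: (21, 2)  from 2·(10,1) + (1,0)
(x₁, y₁) = (21, 2);  21² − 110·2² = 1 ✓
n=2: (21,2)∘(21,2) = (21·21+110·2·2, 21·2+2·21) = (881,84)
n=3: (881,84)∘(21,2) = (21·881+110·2·84, 21·84+2·881) = (36981,3526)
n=4: (36981,3526)∘(21,2) = (21·36981+110·2·3526, 21·3526+2·36981) = (1552321,148008)
n=5: (1552321,148008)∘(21,2) = (21·1552321+110·2·148008, 21·148008+2·1552321) = (65160501,6212810)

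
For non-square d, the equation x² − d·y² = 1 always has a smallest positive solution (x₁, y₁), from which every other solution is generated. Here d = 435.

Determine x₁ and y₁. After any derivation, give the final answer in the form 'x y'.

√435 = [20; 1,5,1,40, …], period ℓ=4 (even) → k=3
k=0  a_k=20  p_k/q_k = 20/1
…
k=2  a_k=5  p_k/q_k = 125/6
k=3  a_k=1  p_k/q_k = 146/7
→ (146, 7).  Check: 146²=21316, 435·7²=21315, difference 1.

146 7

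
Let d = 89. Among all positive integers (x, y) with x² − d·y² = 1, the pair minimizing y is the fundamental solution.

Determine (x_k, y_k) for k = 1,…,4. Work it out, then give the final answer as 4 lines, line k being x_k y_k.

√89 = [9; 2,3,3,2,18, …], period ℓ=5 (odd) → k=9
k=0  a_k=9  p_k/q_k = 9/1
…
k=4  a_k=2  p_k/q_k = 500/53
…
k=6  a_k=2  p_k/q_k = 18934/2007
…
k=8  a_k=3  p_k/q_k = 216991/23001
k=9  a_k=2  p_k/q_k = 500001/53000
(x₁, y₁) = (500001, 53000);  500001² − 89·53000² = 1 ✓
(500001+53000√89)^2 = 500002000001 + 53000106000√89
(500001+53000√89)^3 = 500003000004500001 + 53000212000159000√89
(500001+53000√89)^4 = 500004000010000008000001 + 53000318000530000212000√89

500001 53000
500002000001 53000106000
500003000004500001 53000212000159000
500004000010000008000001 53000318000530000212000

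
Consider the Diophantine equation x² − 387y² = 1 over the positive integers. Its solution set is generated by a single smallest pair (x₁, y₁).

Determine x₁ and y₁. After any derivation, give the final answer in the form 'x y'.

3482 177

d=387: √d = [19; 1,2,19,2,1,38] (ℓ=6, even), read p_5/q_5
step 0: (19, 1)  from 19·(1,0) + (0,1)
step 1: (20, 1)  from 1·(19,1) + (1,0)
…
step 3: (1141, 58)  from 19·(59,3) + (20,1)
step 4: (2341, 119)  from 2·(1141,58) + (59,3)
step 5: (3482, 177)  from 1·(2341,119) + (1141,58)
fundamental: x₁=3482, y₁=177  (since 12124324 − 387·31329 = 1)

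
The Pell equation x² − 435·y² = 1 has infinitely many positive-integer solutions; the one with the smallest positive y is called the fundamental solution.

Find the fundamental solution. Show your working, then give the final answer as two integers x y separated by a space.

√435 → a₀=20, period (1,5,1,40); ℓ=4 even so k=3
a_0=20:  p_0=20·1+0=20,  q_0=20·0+1=1
a_1=1:  p_1=1·20+1=21,  q_1=1·1+0=1
a_2=5:  p_2=5·21+20=125,  q_2=5·1+1=6
a_3=1:  p_3=1·125+21=146,  q_3=1·6+1=7
(x₁, y₁) = (146, 7);  146² − 435·7² = 1 ✓

146 7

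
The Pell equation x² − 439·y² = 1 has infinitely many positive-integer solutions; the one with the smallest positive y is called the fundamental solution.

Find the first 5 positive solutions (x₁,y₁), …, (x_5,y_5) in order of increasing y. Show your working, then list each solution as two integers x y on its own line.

440 21
387199 18480
340734680 16262379
299846131201 14310875040
263864254722200 12593553772821

√439 = [20; 1,19,1,40, …], period ℓ=4 (even) → k=3
k=0  a_k=20  p_k/q_k = 20/1
k=1  a_k=1  p_k/q_k = 21/1
k=2  a_k=19  p_k/q_k = 419/20
k=3  a_k=1  p_k/q_k = 440/21
fundamental: x₁=440, y₁=21  (since 193600 − 439·441 = 1)
(440+21√439)^2 = 387199 + 18480√439
(440+21√439)^3 = 340734680 + 16262379√439
(440+21√439)^4 = 299846131201 + 14310875040√439
(440+21√439)^5 = 263864254722200 + 12593553772821√439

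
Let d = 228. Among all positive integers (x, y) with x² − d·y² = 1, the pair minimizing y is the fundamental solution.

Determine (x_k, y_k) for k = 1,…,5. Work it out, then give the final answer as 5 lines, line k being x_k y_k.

151 10
45601 3020
13771351 912030
4158902401 275430040
1255974753751 83178960050

[15; 10,30] for √228; ℓ=2 ⇒ convergent index 1
k=0  a_k=15  p_k/q_k = 15/1
k=1  a_k=10  p_k/q_k = 151/10
fundamental: x₁=151, y₁=10  (since 22801 − 228·100 = 1)
(x_2, y_2) = (151·151 + 228·10·10, 151·10 + 10·151) = (45601, 3020)
(x_3, y_3) = (151·45601 + 228·10·3020, 151·3020 + 10·45601) = (13771351, 912030)
(x_4, y_4) = (151·13771351 + 228·10·912030, 151·912030 + 10·13771351) = (4158902401, 275430040)
(x_5, y_5) = (151·4158902401 + 228·10·275430040, 151·275430040 + 10·4158902401) = (1255974753751, 83178960050)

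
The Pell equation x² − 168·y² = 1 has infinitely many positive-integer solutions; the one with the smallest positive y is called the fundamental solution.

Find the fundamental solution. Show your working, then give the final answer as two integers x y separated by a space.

13 1

√168 → a₀=12, period (1,24); ℓ=2 even so k=1
i=0: a=12 ⇒ p=12, q=1
i=1: a=1 ⇒ p=13, q=1
(x₁, y₁) = (13, 1);  13² − 168·1² = 1 ✓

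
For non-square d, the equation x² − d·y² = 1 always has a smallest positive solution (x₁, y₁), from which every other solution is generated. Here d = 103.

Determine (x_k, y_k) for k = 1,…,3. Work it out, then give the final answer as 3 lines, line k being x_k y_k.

227528 22419
103537981567 10201900464
47115579739725224 4642436017523565

[10; 6,1,2,1,1,9,1,1,2,1,6,20] for √103; ℓ=12 ⇒ convergent index 11
a_0=10:  p_0=10·1+0=10,  q_0=10·0+1=1
a_1=6:  p_1=6·10+1=61,  q_1=6·1+0=6
a_2=1:  p_2=1·61+10=71,  q_2=1·6+1=7
…
a_4=1:  p_4=1·203+71=274,  q_4=1·20+7=27
a_5=1:  p_5=1·274+203=477,  q_5=1·27+20=47
…
a_10=1:  p_10=1·24266+9611=33877,  q_10=1·2391+947=3338
a_11=6:  p_11=6·33877+24266=227528,  q_11=6·3338+2391=22419
(x₁, y₁) = (227528, 22419);  227528² − 103·22419² = 1 ✓
k=2:  x_2 = 227528·227528+103·22419·22419 = 103537981567,  y_2 = 227528·22419+22419·227528 = 10201900464
k=3:  x_3 = 227528·103537981567+103·22419·10201900464 = 47115579739725224,  y_3 = 227528·10201900464+22419·103537981567 = 4642436017523565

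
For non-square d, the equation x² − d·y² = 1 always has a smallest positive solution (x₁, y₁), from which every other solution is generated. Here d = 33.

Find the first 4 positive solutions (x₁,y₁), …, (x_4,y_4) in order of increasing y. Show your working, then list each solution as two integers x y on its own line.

23 4
1057 184
48599 8460
2234497 388976

√33 = [5; 1,2,1,10, …], period ℓ=4 (even) → k=3
step 0: (5, 1)  from 5·(1,0) + (0,1)
step 1: (6, 1)  from 1·(5,1) + (1,0)
step 2: (17, 3)  from 2·(6,1) + (5,1)
step 3: (23, 4)  from 1·(17,3) + (6,1)
fundamental: x₁=23, y₁=4  (since 529 − 33·16 = 1)
n=2: (23,4)∘(23,4) = (23·23+33·4·4, 23·4+4·23) = (1057,184)
n=3: (1057,184)∘(23,4) = (23·1057+33·4·184, 23·184+4·1057) = (48599,8460)
n=4: (48599,8460)∘(23,4) = (23·48599+33·4·8460, 23·8460+4·48599) = (2234497,388976)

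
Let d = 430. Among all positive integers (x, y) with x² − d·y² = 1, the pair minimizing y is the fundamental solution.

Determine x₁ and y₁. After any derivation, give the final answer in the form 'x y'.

2862251 138030

√430 = [20; 1,2,1,3,1,…,2,1,40, …], period ℓ=14 (even) → k=13
k=0  a_k=20  p_k/q_k = 20/1
…
k=4  a_k=3  p_k/q_k = 311/15
…
k=8  a_k=6  p_k/q_k = 133439/6435
k=9  a_k=1  p_k/q_k = 155233/7486
k=10  a_k=3  p_k/q_k = 599138/28893
…
k=12  a_k=2  p_k/q_k = 2107880/101651
k=13  a_k=1  p_k/q_k = 2862251/138030
(x₁, y₁) = (2862251, 138030);  2862251² − 430·138030² = 1 ✓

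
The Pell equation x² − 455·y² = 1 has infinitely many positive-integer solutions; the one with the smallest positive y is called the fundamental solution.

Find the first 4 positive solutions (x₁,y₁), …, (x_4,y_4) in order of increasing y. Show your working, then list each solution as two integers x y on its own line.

64 3
8191 384
1048384 49149
134184961 6290688

[21; 3,42] for √455; ℓ=2 ⇒ convergent index 1
k=0  a_k=21  p_k/q_k = 21/1
k=1  a_k=3  p_k/q_k = 64/3
(x₁, y₁) = (64, 3);  64² − 455·3² = 1 ✓
(64+3√455)^2 = 8191 + 384√455
(64+3√455)^3 = 1048384 + 49149√455
(64+3√455)^4 = 134184961 + 6290688√455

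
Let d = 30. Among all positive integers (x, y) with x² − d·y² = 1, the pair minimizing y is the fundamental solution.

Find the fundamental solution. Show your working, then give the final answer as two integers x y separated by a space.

11 2

[5; 2,10] for √30; ℓ=2 ⇒ convergent index 1
a_0=5:  p_0=5·1+0=5,  q_0=5·0+1=1
a_1=2:  p_1=2·5+1=11,  q_1=2·1+0=2
(x₁, y₁) = (11, 2);  11² − 30·2² = 1 ✓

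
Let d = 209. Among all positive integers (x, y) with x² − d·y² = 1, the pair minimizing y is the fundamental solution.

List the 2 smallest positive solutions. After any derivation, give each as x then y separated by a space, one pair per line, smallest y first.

√209 = [14; 2,5,3,2,3,5,2,28, …], period ℓ=8 (even) → k=7
a_0=14:  p_0=14·1+0=14,  q_0=14·0+1=1
…
a_2=5:  p_2=5·29+14=159,  q_2=5·2+1=11
…
a_5=3:  p_5=3·1171+506=4019,  q_5=3·81+35=278
a_6=5:  p_6=5·4019+1171=21266,  q_6=5·278+81=1471
a_7=2:  p_7=2·21266+4019=46551,  q_7=2·1471+278=3220
(x₁, y₁) = (46551, 3220);  46551² − 209·3220² = 1 ✓
(x_2, y_2) = (46551·46551 + 209·3220·3220, 46551·3220 + 3220·46551) = (4333991201, 299788440)

46551 3220
4333991201 299788440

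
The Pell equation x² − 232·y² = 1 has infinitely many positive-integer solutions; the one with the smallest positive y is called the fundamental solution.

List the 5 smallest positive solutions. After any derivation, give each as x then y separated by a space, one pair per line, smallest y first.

[15; 4,3,7,3,4,30] for √232; ℓ=6 ⇒ convergent index 5
k=0  a_k=15  p_k/q_k = 15/1
…
k=2  a_k=3  p_k/q_k = 198/13
…
k=4  a_k=3  p_k/q_k = 4539/298
k=5  a_k=4  p_k/q_k = 19603/1287
(x₁, y₁) = (19603, 1287);  19603² − 232·1287² = 1 ✓
k=2:  x_2 = 19603·19603+232·1287·1287 = 768555217,  y_2 = 19603·1287+1287·19603 = 50458122
k=3:  x_3 = 19603·768555217+232·1287·50458122 = 30131975818099,  y_3 = 19603·50458122+1287·768555217 = 1978261129845
k=4:  x_4 = 19603·30131975818099+232·1287·1978261129845 = 1181354243155834177,  y_4 = 19603·1978261129845+1287·30131975818099 = 77559705806244948
k=5:  x_5 = 19603·1181354243155834177+232·1287·77559705806244948 = 46316174427035658925363,  y_5 = 19603·77559705806244948+1287·1181354243155834177 = 3040805823861378301443

19603 1287
768555217 50458122
30131975818099 1978261129845
1181354243155834177 77559705806244948
46316174427035658925363 3040805823861378301443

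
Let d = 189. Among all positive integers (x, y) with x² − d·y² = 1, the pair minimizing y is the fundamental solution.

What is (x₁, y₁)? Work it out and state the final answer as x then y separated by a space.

55 4

√189 → a₀=13, period (1,2,1,26); ℓ=4 even so k=3
i=0: a=13 ⇒ p=13, q=1
…
i=2: a=2 ⇒ p=41, q=3
i=3: a=1 ⇒ p=55, q=4
fundamental: x₁=55, y₁=4  (since 3025 − 189·16 = 1)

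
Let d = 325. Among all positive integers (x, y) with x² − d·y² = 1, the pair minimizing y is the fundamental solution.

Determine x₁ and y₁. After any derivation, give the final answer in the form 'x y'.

649 36

[18; 36] for √325; ℓ=1 ⇒ convergent index 1
step 0: (18, 1)  from 18·(1,0) + (0,1)
step 1: (649, 36)  from 36·(18,1) + (1,0)
→ (649, 36).  Check: 649²=421201, 325·36²=421200, difference 1.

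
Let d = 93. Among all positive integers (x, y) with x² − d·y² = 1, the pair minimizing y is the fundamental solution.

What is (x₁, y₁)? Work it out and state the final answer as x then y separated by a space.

[9; 1,1,1,4,6,4,1,1,1,18] for √93; ℓ=10 ⇒ convergent index 9
i=0: a=9 ⇒ p=9, q=1
…
i=2: a=1 ⇒ p=19, q=2
…
i=4: a=4 ⇒ p=135, q=14
i=5: a=6 ⇒ p=839, q=87
…
i=8: a=1 ⇒ p=7821, q=811
i=9: a=1 ⇒ p=12151, q=1260
→ (12151, 1260).  Check: 12151²=147646801, 93·1260²=147646800, difference 1.

12151 1260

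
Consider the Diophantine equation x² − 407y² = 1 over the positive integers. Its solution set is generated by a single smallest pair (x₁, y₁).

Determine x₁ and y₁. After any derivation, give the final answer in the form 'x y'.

[20; 5,1,2,1,5,40] for √407; ℓ=6 ⇒ convergent index 5
i=0: a=20 ⇒ p=20, q=1
…
i=3: a=2 ⇒ p=343, q=17
i=4: a=1 ⇒ p=464, q=23
i=5: a=5 ⇒ p=2663, q=132
→ (2663, 132).  Check: 2663²=7091569, 407·132²=7091568, difference 1.

2663 132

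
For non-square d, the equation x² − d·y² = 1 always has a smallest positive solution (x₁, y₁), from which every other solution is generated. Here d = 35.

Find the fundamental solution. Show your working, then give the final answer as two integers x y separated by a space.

√35 → a₀=5, period (1,10); ℓ=2 even so k=1
step 0: (5, 1)  from 5·(1,0) + (0,1)
step 1: (6, 1)  from 1·(5,1) + (1,0)
fundamental: x₁=6, y₁=1  (since 36 − 35·1 = 1)

6 1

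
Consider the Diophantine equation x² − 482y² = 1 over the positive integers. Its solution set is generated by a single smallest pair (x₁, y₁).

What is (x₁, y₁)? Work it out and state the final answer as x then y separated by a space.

√482 → a₀=21, period (1,20,1,42); ℓ=4 even so k=3
i=0: a=21 ⇒ p=21, q=1
i=1: a=1 ⇒ p=22, q=1
i=2: a=20 ⇒ p=461, q=21
i=3: a=1 ⇒ p=483, q=22
(x₁, y₁) = (483, 22);  483² − 482·22² = 1 ✓

483 22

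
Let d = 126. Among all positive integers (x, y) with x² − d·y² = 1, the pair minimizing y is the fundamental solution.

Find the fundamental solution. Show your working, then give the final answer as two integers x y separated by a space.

449 40

√126 = [11; 4,2,4,22, …], period ℓ=4 (even) → k=3
step 0: (11, 1)  from 11·(1,0) + (0,1)
step 1: (45, 4)  from 4·(11,1) + (1,0)
step 2: (101, 9)  from 2·(45,4) + (11,1)
step 3: (449, 40)  from 4·(101,9) + (45,4)
fundamental: x₁=449, y₁=40  (since 201601 − 126·1600 = 1)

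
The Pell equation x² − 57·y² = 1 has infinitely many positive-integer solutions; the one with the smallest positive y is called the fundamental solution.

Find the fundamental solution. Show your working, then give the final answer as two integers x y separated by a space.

√57 = [7; 1,1,4,1,1,14, …], period ℓ=6 (even) → k=5
step 0: (7, 1)  from 7·(1,0) + (0,1)
step 1: (8, 1)  from 1·(7,1) + (1,0)
…
step 4: (83, 11)  from 1·(68,9) + (15,2)
step 5: (151, 20)  from 1·(83,11) + (68,9)
→ (151, 20).  Check: 151²=22801, 57·20²=22800, difference 1.

151 20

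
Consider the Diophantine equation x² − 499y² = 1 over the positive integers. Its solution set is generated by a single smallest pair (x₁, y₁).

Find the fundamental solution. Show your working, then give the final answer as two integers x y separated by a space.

4490 201

√499 → a₀=22, period (2,1,21,1,2,44); ℓ=6 even so k=5
a_0=22:  p_0=22·1+0=22,  q_0=22·0+1=1
…
a_4=1:  p_4=1·1452+67=1519,  q_4=1·65+3=68
a_5=2:  p_5=2·1519+1452=4490,  q_5=2·68+65=201
fundamental: x₁=4490, y₁=201  (since 20160100 − 499·40401 = 1)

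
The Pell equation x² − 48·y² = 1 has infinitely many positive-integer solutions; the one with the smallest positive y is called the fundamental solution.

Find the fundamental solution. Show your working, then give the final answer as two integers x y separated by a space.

√48 = [6; 1,12, …], period ℓ=2 (even) → k=1
i=0: a=6 ⇒ p=6, q=1
i=1: a=1 ⇒ p=7, q=1
→ (7, 1).  Check: 7²=49, 48·1²=48, difference 1.

7 1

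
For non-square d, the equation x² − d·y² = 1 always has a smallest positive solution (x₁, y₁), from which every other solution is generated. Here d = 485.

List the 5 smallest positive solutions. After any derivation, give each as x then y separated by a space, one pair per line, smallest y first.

[22; 44] for √485; ℓ=1 ⇒ convergent index 1
step 0: (22, 1)  from 22·(1,0) + (0,1)
step 1: (969, 44)  from 44·(22,1) + (1,0)
→ (969, 44).  Check: 969²=938961, 485·44²=938960, difference 1.
k=2:  x_2 = 969·969+485·44·44 = 1877921,  y_2 = 969·44+44·969 = 85272
k=3:  x_3 = 969·1877921+485·44·85272 = 3639409929,  y_3 = 969·85272+44·1877921 = 165257092
k=4:  x_4 = 969·3639409929+485·44·165257092 = 7053174564481,  y_4 = 969·165257092+44·3639409929 = 320268159024
k=5:  x_5 = 969·7053174564481+485·44·320268159024 = 13669048666554249,  y_5 = 969·320268159024+44·7053174564481 = 620679526931420

969 44
1877921 85272
3639409929 165257092
7053174564481 320268159024
13669048666554249 620679526931420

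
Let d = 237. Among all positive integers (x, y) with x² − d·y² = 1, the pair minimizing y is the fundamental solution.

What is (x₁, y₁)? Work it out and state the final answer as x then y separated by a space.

228151 14820

√237 = [15; 2,1,1,7,10,7,1,1,2,30, …], period ℓ=10 (even) → k=9
step 0: (15, 1)  from 15·(1,0) + (0,1)
step 1: (31, 2)  from 2·(15,1) + (1,0)
…
step 3: (77, 5)  from 1·(46,3) + (31,2)
step 4: (585, 38)  from 7·(77,5) + (46,3)
…
step 6: (42074, 2733)  from 7·(5927,385) + (585,38)
step 7: (48001, 3118)  from 1·(42074,2733) + (5927,385)
step 8: (90075, 5851)  from 1·(48001,3118) + (42074,2733)
step 9: (228151, 14820)  from 2·(90075,5851) + (48001,3118)
fundamental: x₁=228151, y₁=14820  (since 52052878801 − 237·219632400 = 1)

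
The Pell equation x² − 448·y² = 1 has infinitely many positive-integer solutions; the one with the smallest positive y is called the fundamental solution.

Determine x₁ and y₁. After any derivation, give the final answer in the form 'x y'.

√448 = [21; 6,42, …], period ℓ=2 (even) → k=1
a_0=21:  p_0=21·1+0=21,  q_0=21·0+1=1
a_1=6:  p_1=6·21+1=127,  q_1=6·1+0=6
→ (127, 6).  Check: 127²=16129, 448·6²=16128, difference 1.

127 6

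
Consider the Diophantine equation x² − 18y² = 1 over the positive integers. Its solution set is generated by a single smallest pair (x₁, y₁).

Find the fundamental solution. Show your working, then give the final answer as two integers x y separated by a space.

√18 → a₀=4, period (4,8); ℓ=2 even so k=1
i=0: a=4 ⇒ p=4, q=1
i=1: a=4 ⇒ p=17, q=4
fundamental: x₁=17, y₁=4  (since 289 − 18·16 = 1)

17 4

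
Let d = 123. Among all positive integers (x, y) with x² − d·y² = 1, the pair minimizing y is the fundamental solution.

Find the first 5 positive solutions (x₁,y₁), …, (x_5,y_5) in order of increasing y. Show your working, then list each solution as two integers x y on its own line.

√123 = [11; 11,22, …], period ℓ=2 (even) → k=1
i=0: a=11 ⇒ p=11, q=1
i=1: a=11 ⇒ p=122, q=11
(x₁, y₁) = (122, 11);  122² − 123·11² = 1 ✓
(x_2, y_2) = (122·122 + 123·11·11, 122·11 + 11·122) = (29767, 2684)
(x_3, y_3) = (122·29767 + 123·11·2684, 122·2684 + 11·29767) = (7263026, 654885)
(x_4, y_4) = (122·7263026 + 123·11·654885, 122·654885 + 11·7263026) = (1772148577, 159789256)
(x_5, y_5) = (122·1772148577 + 123·11·159789256, 122·159789256 + 11·1772148577) = (432396989762, 38987923579)

122 11
29767 2684
7263026 654885
1772148577 159789256
432396989762 38987923579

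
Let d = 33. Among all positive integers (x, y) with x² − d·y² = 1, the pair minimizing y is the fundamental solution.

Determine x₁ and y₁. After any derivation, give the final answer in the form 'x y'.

[5; 1,2,1,10] for √33; ℓ=4 ⇒ convergent index 3
a_0=5:  p_0=5·1+0=5,  q_0=5·0+1=1
…
a_2=2:  p_2=2·6+5=17,  q_2=2·1+1=3
a_3=1:  p_3=1·17+6=23,  q_3=1·3+1=4
(x₁, y₁) = (23, 4);  23² − 33·4² = 1 ✓

23 4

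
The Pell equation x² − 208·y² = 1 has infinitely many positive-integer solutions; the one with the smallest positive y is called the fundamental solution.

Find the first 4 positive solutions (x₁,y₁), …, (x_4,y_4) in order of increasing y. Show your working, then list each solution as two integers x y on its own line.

√208 = [14; 2,2,1,2,2,28, …], period ℓ=6 (even) → k=5
i=0: a=14 ⇒ p=14, q=1
…
i=4: a=2 ⇒ p=274, q=19
i=5: a=2 ⇒ p=649, q=45
→ (649, 45).  Check: 649²=421201, 208·45²=421200, difference 1.
(649+45√208)^2 = 842401 + 58410√208
(649+45√208)^3 = 1093435849 + 75816135√208
(649+45√208)^4 = 1419278889601 + 98409284820√208

649 45
842401 58410
1093435849 75816135
1419278889601 98409284820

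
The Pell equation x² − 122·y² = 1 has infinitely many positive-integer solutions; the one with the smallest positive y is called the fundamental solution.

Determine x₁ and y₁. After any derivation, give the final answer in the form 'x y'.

243 22

√122 = [11; 22, …], period ℓ=1 (odd) → k=1
step 0: (11, 1)  from 11·(1,0) + (0,1)
step 1: (243, 22)  from 22·(11,1) + (1,0)
fundamental: x₁=243, y₁=22  (since 59049 − 122·484 = 1)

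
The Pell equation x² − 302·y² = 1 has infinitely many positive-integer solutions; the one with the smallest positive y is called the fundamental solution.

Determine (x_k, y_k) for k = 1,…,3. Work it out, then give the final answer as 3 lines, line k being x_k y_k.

4276623 246092
36579008568257 2104885414632
312869258720405635599 18003602753159249380

√302 → a₀=17, period (2,1,1,1,4,…,1,2,34); ℓ=16 even so k=15
k=0  a_k=17  p_k/q_k = 17/1
k=1  a_k=2  p_k/q_k = 35/2
…
k=4  a_k=1  p_k/q_k = 139/8
k=5  a_k=4  p_k/q_k = 643/37
k=6  a_k=2  p_k/q_k = 1425/82
k=7  a_k=1  p_k/q_k = 2068/119
k=8  a_k=16  p_k/q_k = 34513/1986
…
k=11  a_k=4  p_k/q_k = 467281/26889
k=12  a_k=1  p_k/q_k = 574956/33085
…
k=14  a_k=1  p_k/q_k = 1617193/93059
k=15  a_k=2  p_k/q_k = 4276623/246092
→ (4276623, 246092).  Check: 4276623²=18289504284129, 302·246092²=18289504284128, difference 1.
(4276623+246092√302)^2 = 36579008568257 + 2104885414632√302
(4276623+246092√302)^3 = 312869258720405635599 + 18003602753159249380√302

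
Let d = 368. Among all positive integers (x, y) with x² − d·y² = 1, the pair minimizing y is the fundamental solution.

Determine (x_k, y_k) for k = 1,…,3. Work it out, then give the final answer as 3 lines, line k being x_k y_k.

1151 60
2649601 138120
6099380351 317952180

√368 → a₀=19, period (5,2,5,38); ℓ=4 even so k=3
a_0=19:  p_0=19·1+0=19,  q_0=19·0+1=1
…
a_2=2:  p_2=2·96+19=211,  q_2=2·5+1=11
a_3=5:  p_3=5·211+96=1151,  q_3=5·11+5=60
(x₁, y₁) = (1151, 60);  1151² − 368·60² = 1 ✓
(1151+60√368)^2 = 2649601 + 138120√368
(1151+60√368)^3 = 6099380351 + 317952180√368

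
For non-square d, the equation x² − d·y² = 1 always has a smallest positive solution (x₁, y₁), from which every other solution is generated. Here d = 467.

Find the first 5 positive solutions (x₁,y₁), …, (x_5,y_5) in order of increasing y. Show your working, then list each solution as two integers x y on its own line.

d=467: √d = [21; 1,1,1,1,3,…,1,1,42] (ℓ=14, even), read p_13/q_13
i=0: a=21 ⇒ p=21, q=1
i=1: a=1 ⇒ p=22, q=1
…
i=3: a=1 ⇒ p=65, q=3
i=4: a=1 ⇒ p=108, q=5
i=5: a=3 ⇒ p=389, q=18
i=6: a=3 ⇒ p=1275, q=59
i=7: a=21 ⇒ p=27164, q=1257
i=8: a=3 ⇒ p=82767, q=3830
…
i=10: a=1 ⇒ p=358232, q=16577
i=11: a=1 ⇒ p=633697, q=29324
i=12: a=1 ⇒ p=991929, q=45901
i=13: a=1 ⇒ p=1625626, q=75225
(x₁, y₁) = (1625626, 75225);  1625626² − 467·75225² = 1 ✓
(1625626+75225√467)^2 = 5285319783751 + 244575431700√467
(1625626+75225√467)^3 = 17183906517558380626 + 795176361465413175√467
(1625626+75225√467)^4 = 55869210433019434807260001 + 2585318735566902940613400√467
(1625626+75225√467)^5 = 181644882158758119549456134390626 + 8405522709648569143113732563625√467

1625626 75225
5285319783751 244575431700
17183906517558380626 795176361465413175
55869210433019434807260001 2585318735566902940613400
181644882158758119549456134390626 8405522709648569143113732563625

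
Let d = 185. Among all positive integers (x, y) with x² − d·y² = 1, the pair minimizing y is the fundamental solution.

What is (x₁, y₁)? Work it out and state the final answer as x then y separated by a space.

9249 680

d=185: √d = [13; 1,1,1,1,26] (ℓ=5, odd), read p_9/q_9
k=0  a_k=13  p_k/q_k = 13/1
k=1  a_k=1  p_k/q_k = 14/1
k=2  a_k=1  p_k/q_k = 27/2
…
k=4  a_k=1  p_k/q_k = 68/5
k=5  a_k=26  p_k/q_k = 1809/133
k=6  a_k=1  p_k/q_k = 1877/138
k=7  a_k=1  p_k/q_k = 3686/271
k=8  a_k=1  p_k/q_k = 5563/409
k=9  a_k=1  p_k/q_k = 9249/680
→ (9249, 680).  Check: 9249²=85544001, 185·680²=85544000, difference 1.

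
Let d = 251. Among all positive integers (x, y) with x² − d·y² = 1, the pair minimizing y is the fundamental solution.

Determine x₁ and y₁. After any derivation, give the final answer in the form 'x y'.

3674890 231957

d=251: √d = [15; 1,5,2,1,2,…,5,1,30] (ℓ=14, even), read p_13/q_13
i=0: a=15 ⇒ p=15, q=1
…
i=2: a=5 ⇒ p=95, q=6
i=3: a=2 ⇒ p=206, q=13
i=4: a=1 ⇒ p=301, q=19
…
i=6: a=2 ⇒ p=1917, q=121
i=7: a=15 ⇒ p=29563, q=1866
i=8: a=2 ⇒ p=61043, q=3853
i=9: a=2 ⇒ p=151649, q=9572
i=10: a=1 ⇒ p=212692, q=13425
i=11: a=2 ⇒ p=577033, q=36422
i=12: a=5 ⇒ p=3097857, q=195535
i=13: a=1 ⇒ p=3674890, q=231957
(x₁, y₁) = (3674890, 231957);  3674890² − 251·231957² = 1 ✓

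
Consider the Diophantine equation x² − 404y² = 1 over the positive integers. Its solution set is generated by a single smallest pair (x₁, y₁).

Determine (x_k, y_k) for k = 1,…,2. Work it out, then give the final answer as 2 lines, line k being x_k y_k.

√404 = [20; 10,40, …], period ℓ=2 (even) → k=1
i=0: a=20 ⇒ p=20, q=1
i=1: a=10 ⇒ p=201, q=10
fundamental: x₁=201, y₁=10  (since 40401 − 404·100 = 1)
k=2:  x_2 = 201·201+404·10·10 = 80801,  y_2 = 201·10+10·201 = 4020

201 10
80801 4020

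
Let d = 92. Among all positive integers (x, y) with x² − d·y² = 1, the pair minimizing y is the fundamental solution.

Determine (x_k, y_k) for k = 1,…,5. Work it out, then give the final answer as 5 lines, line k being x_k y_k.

√92 = [9; 1,1,2,4,2,1,1,18, …], period ℓ=8 (even) → k=7
k=0  a_k=9  p_k/q_k = 9/1
k=1  a_k=1  p_k/q_k = 10/1
…
k=4  a_k=4  p_k/q_k = 211/22
…
k=6  a_k=1  p_k/q_k = 681/71
k=7  a_k=1  p_k/q_k = 1151/120
(x₁, y₁) = (1151, 120);  1151² − 92·120² = 1 ✓
k=2:  x_2 = 1151·1151+92·120·120 = 2649601,  y_2 = 1151·120+120·1151 = 276240
k=3:  x_3 = 1151·2649601+92·120·276240 = 6099380351,  y_3 = 1151·276240+120·2649601 = 635904360
k=4:  x_4 = 1151·6099380351+92·120·635904360 = 14040770918401,  y_4 = 1151·635904360+120·6099380351 = 1463851560480
k=5:  x_5 = 1151·14040770918401+92·120·1463851560480 = 32321848554778751,  y_5 = 1151·1463851560480+120·14040770918401 = 3369785656320600

1151 120
2649601 276240
6099380351 635904360
14040770918401 1463851560480
32321848554778751 3369785656320600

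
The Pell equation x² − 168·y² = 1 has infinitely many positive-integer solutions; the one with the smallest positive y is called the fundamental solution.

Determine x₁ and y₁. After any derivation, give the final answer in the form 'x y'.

13 1

d=168: √d = [12; 1,24] (ℓ=2, even), read p_1/q_1
step 0: (12, 1)  from 12·(1,0) + (0,1)
step 1: (13, 1)  from 1·(12,1) + (1,0)
fundamental: x₁=13, y₁=1  (since 169 − 168·1 = 1)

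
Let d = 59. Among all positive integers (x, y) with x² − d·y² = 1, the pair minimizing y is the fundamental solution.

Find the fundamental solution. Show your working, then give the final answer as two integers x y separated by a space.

√59 → a₀=7, period (1,2,7,2,1,14); ℓ=6 even so k=5
i=0: a=7 ⇒ p=7, q=1
i=1: a=1 ⇒ p=8, q=1
i=2: a=2 ⇒ p=23, q=3
i=3: a=7 ⇒ p=169, q=22
i=4: a=2 ⇒ p=361, q=47
i=5: a=1 ⇒ p=530, q=69
→ (530, 69).  Check: 530²=280900, 59·69²=280899, difference 1.

530 69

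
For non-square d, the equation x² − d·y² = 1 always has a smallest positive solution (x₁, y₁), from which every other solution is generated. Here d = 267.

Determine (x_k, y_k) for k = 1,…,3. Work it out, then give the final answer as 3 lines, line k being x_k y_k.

2402 147
11539207 706188
55434348026 3392527005

√267 → a₀=16, period (2,1,15,1,2,32); ℓ=6 even so k=5
a_0=16:  p_0=16·1+0=16,  q_0=16·0+1=1
a_1=2:  p_1=2·16+1=33,  q_1=2·1+0=2
a_2=1:  p_2=1·33+16=49,  q_2=1·2+1=3
…
a_4=1:  p_4=1·768+49=817,  q_4=1·47+3=50
a_5=2:  p_5=2·817+768=2402,  q_5=2·50+47=147
(x₁, y₁) = (2402, 147);  2402² − 267·147² = 1 ✓
(2402+147√267)^2 = 11539207 + 706188√267
(2402+147√267)^3 = 55434348026 + 3392527005√267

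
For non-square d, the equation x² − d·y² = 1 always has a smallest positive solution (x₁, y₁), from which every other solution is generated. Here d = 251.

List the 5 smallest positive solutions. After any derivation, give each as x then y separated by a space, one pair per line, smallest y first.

3674890 231957
27009633024199 1704832919460
198514860608593651330 12530146894788486843
1459040552203802437039183201 92093823044376819996025080
10723627069776264560841239313394450 676869338735087333923490423995557

√251 = [15; 1,5,2,1,2,…,5,1,30, …], period ℓ=14 (even) → k=13
a_0=15:  p_0=15·1+0=15,  q_0=15·0+1=1
…
a_5=2:  p_5=2·301+206=808,  q_5=2·19+13=51
…
a_7=15:  p_7=15·1917+808=29563,  q_7=15·121+51=1866
…
a_11=2:  p_11=2·212692+151649=577033,  q_11=2·13425+9572=36422
a_12=5:  p_12=5·577033+212692=3097857,  q_12=5·36422+13425=195535
a_13=1:  p_13=1·3097857+577033=3674890,  q_13=1·195535+36422=231957
→ (3674890, 231957).  Check: 3674890²=13504816512100, 251·231957²=13504816512099, difference 1.
(3674890+231957√251)^2 = 27009633024199 + 1704832919460√251
(3674890+231957√251)^3 = 198514860608593651330 + 12530146894788486843√251
(3674890+231957√251)^4 = 1459040552203802437039183201 + 92093823044376819996025080√251
(3674890+231957√251)^5 = 10723627069776264560841239313394450 + 676869338735087333923490423995557√251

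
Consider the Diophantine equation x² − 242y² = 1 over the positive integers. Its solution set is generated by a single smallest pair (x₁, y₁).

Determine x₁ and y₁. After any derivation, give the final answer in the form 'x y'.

[15; 1,1,3,1,14,1,3,1,1,30] for √242; ℓ=10 ⇒ convergent index 9
i=0: a=15 ⇒ p=15, q=1
i=1: a=1 ⇒ p=16, q=1
…
i=6: a=1 ⇒ p=2209, q=142
…
i=8: a=1 ⇒ p=10905, q=701
i=9: a=1 ⇒ p=19601, q=1260
(x₁, y₁) = (19601, 1260);  19601² − 242·1260² = 1 ✓

19601 1260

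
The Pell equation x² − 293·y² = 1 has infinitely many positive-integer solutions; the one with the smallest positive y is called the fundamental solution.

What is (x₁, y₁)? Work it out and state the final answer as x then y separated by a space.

12320649 719780

d=293: √d = [17; 8,1,1,8,34] (ℓ=5, odd), read p_9/q_9
k=0  a_k=17  p_k/q_k = 17/1
k=1  a_k=8  p_k/q_k = 137/8
k=2  a_k=1  p_k/q_k = 154/9
…
k=5  a_k=34  p_k/q_k = 84679/4947
k=6  a_k=8  p_k/q_k = 679914/39721
…
k=8  a_k=1  p_k/q_k = 1444507/84389
k=9  a_k=8  p_k/q_k = 12320649/719780
→ (12320649, 719780).  Check: 12320649²=151798391781201, 293·719780²=151798391781200, difference 1.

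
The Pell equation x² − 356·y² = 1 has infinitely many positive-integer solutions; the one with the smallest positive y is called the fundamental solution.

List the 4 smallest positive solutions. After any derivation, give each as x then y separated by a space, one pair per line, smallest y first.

500001 26500
500002000001 26500053000
500003000004500001 26500106000079500
500004000010000008000001 26500159000265000106000

√356 = [18; 1,6,1,1,2,…,6,1,36, …], period ℓ=14 (even) → k=13
i=0: a=18 ⇒ p=18, q=1
i=1: a=1 ⇒ p=19, q=1
i=2: a=6 ⇒ p=132, q=7
i=3: a=1 ⇒ p=151, q=8
…
i=5: a=2 ⇒ p=717, q=38
…
i=7: a=8 ⇒ p=8717, q=462
i=8: a=1 ⇒ p=9717, q=515
…
i=11: a=1 ⇒ p=66019, q=3499
i=12: a=6 ⇒ p=433982, q=23001
i=13: a=1 ⇒ p=500001, q=26500
→ (500001, 26500).  Check: 500001²=250001000001, 356·26500²=250001000000, difference 1.
(500001+26500√356)^2 = 500002000001 + 26500053000√356
(500001+26500√356)^3 = 500003000004500001 + 26500106000079500√356
(500001+26500√356)^4 = 500004000010000008000001 + 26500159000265000106000√356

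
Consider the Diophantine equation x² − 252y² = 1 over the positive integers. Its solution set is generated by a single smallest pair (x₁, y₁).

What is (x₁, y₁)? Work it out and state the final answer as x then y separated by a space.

127 8

d=252: √d = [15; 1,6,1,30] (ℓ=4, even), read p_3/q_3
k=0  a_k=15  p_k/q_k = 15/1
k=1  a_k=1  p_k/q_k = 16/1
k=2  a_k=6  p_k/q_k = 111/7
k=3  a_k=1  p_k/q_k = 127/8
(x₁, y₁) = (127, 8);  127² − 252·8² = 1 ✓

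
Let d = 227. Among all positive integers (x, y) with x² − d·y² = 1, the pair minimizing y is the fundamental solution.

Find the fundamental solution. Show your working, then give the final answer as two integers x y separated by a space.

d=227: √d = [15; 15,30] (ℓ=2, even), read p_1/q_1
i=0: a=15 ⇒ p=15, q=1
i=1: a=15 ⇒ p=226, q=15
(x₁, y₁) = (226, 15);  226² − 227·15² = 1 ✓

226 15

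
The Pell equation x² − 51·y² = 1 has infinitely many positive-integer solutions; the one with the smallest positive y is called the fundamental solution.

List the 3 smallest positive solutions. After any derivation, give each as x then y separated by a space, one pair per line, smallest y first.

√51 = [7; 7,14, …], period ℓ=2 (even) → k=1
i=0: a=7 ⇒ p=7, q=1
i=1: a=7 ⇒ p=50, q=7
(x₁, y₁) = (50, 7);  50² − 51·7² = 1 ✓
n=2: (50,7)∘(50,7) = (50·50+51·7·7, 50·7+7·50) = (4999,700)
n=3: (4999,700)∘(50,7) = (50·4999+51·7·700, 50·700+7·4999) = (499850,69993)

50 7
4999 700
499850 69993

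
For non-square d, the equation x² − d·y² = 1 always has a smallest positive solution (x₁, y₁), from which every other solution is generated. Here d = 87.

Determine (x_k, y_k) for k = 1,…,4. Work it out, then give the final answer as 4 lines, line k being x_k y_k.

28 3
1567 168
87724 9405
4910977 526512

√87 → a₀=9, period (3,18); ℓ=2 even so k=1
i=0: a=9 ⇒ p=9, q=1
i=1: a=3 ⇒ p=28, q=3
(x₁, y₁) = (28, 3);  28² − 87·3² = 1 ✓
(28+3√87)^2 = 1567 + 168√87
(28+3√87)^3 = 87724 + 9405√87
(28+3√87)^4 = 4910977 + 526512√87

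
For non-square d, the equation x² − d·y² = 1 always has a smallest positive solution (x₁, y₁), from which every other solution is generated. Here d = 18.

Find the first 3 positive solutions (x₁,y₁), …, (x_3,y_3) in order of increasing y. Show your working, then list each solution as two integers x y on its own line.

17 4
577 136
19601 4620

√18 → a₀=4, period (4,8); ℓ=2 even so k=1
a_0=4:  p_0=4·1+0=4,  q_0=4·0+1=1
a_1=4:  p_1=4·4+1=17,  q_1=4·1+0=4
fundamental: x₁=17, y₁=4  (since 289 − 18·16 = 1)
n=2: (17,4)∘(17,4) = (17·17+18·4·4, 17·4+4·17) = (577,136)
n=3: (577,136)∘(17,4) = (17·577+18·4·136, 17·136+4·577) = (19601,4620)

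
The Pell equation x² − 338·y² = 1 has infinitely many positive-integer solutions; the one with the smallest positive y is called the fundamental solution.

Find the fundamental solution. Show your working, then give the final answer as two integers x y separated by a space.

114243 6214

√338 → a₀=18, period (2,1,1,2,36); ℓ=5 odd so k=9
a_0=18:  p_0=18·1+0=18,  q_0=18·0+1=1
…
a_3=1:  p_3=1·55+37=92,  q_3=1·3+2=5
a_4=2:  p_4=2·92+55=239,  q_4=2·5+3=13
a_5=36:  p_5=36·239+92=8696,  q_5=36·13+5=473
a_6=2:  p_6=2·8696+239=17631,  q_6=2·473+13=959
…
a_8=1:  p_8=1·26327+17631=43958,  q_8=1·1432+959=2391
a_9=2:  p_9=2·43958+26327=114243,  q_9=2·2391+1432=6214
(x₁, y₁) = (114243, 6214);  114243² − 338·6214² = 1 ✓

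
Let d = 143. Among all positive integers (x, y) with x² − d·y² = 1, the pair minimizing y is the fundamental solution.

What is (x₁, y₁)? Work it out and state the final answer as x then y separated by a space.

√143 → a₀=11, period (1,22); ℓ=2 even so k=1
a_0=11:  p_0=11·1+0=11,  q_0=11·0+1=1
a_1=1:  p_1=1·11+1=12,  q_1=1·1+0=1
fundamental: x₁=12, y₁=1  (since 144 − 143·1 = 1)

12 1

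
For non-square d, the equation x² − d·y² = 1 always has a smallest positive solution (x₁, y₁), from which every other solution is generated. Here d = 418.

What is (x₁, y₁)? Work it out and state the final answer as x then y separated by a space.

√418 = [20; 2,4,20,4,2,40, …], period ℓ=6 (even) → k=5
i=0: a=20 ⇒ p=20, q=1
i=1: a=2 ⇒ p=41, q=2
…
i=3: a=20 ⇒ p=3721, q=182
i=4: a=4 ⇒ p=15068, q=737
i=5: a=2 ⇒ p=33857, q=1656
fundamental: x₁=33857, y₁=1656  (since 1146296449 − 418·2742336 = 1)

33857 1656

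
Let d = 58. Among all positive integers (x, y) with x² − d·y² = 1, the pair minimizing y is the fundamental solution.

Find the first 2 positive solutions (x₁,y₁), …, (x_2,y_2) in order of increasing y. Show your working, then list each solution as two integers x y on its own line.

√58 → a₀=7, period (1,1,1,1,1,1,14); ℓ=7 odd so k=13
step 0: (7, 1)  from 7·(1,0) + (0,1)
step 1: (8, 1)  from 1·(7,1) + (1,0)
…
step 6: (99, 13)  from 1·(61,8) + (38,5)
…
step 9: (2993, 393)  from 1·(1546,203) + (1447,190)
step 10: (4539, 596)  from 1·(2993,393) + (1546,203)
step 11: (7532, 989)  from 1·(4539,596) + (2993,393)
step 12: (12071, 1585)  from 1·(7532,989) + (4539,596)
step 13: (19603, 2574)  from 1·(12071,1585) + (7532,989)
→ (19603, 2574).  Check: 19603²=384277609, 58·2574²=384277608, difference 1.
(x_2, y_2) = (19603·19603 + 58·2574·2574, 19603·2574 + 2574·19603) = (768555217, 100916244)

19603 2574
768555217 100916244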